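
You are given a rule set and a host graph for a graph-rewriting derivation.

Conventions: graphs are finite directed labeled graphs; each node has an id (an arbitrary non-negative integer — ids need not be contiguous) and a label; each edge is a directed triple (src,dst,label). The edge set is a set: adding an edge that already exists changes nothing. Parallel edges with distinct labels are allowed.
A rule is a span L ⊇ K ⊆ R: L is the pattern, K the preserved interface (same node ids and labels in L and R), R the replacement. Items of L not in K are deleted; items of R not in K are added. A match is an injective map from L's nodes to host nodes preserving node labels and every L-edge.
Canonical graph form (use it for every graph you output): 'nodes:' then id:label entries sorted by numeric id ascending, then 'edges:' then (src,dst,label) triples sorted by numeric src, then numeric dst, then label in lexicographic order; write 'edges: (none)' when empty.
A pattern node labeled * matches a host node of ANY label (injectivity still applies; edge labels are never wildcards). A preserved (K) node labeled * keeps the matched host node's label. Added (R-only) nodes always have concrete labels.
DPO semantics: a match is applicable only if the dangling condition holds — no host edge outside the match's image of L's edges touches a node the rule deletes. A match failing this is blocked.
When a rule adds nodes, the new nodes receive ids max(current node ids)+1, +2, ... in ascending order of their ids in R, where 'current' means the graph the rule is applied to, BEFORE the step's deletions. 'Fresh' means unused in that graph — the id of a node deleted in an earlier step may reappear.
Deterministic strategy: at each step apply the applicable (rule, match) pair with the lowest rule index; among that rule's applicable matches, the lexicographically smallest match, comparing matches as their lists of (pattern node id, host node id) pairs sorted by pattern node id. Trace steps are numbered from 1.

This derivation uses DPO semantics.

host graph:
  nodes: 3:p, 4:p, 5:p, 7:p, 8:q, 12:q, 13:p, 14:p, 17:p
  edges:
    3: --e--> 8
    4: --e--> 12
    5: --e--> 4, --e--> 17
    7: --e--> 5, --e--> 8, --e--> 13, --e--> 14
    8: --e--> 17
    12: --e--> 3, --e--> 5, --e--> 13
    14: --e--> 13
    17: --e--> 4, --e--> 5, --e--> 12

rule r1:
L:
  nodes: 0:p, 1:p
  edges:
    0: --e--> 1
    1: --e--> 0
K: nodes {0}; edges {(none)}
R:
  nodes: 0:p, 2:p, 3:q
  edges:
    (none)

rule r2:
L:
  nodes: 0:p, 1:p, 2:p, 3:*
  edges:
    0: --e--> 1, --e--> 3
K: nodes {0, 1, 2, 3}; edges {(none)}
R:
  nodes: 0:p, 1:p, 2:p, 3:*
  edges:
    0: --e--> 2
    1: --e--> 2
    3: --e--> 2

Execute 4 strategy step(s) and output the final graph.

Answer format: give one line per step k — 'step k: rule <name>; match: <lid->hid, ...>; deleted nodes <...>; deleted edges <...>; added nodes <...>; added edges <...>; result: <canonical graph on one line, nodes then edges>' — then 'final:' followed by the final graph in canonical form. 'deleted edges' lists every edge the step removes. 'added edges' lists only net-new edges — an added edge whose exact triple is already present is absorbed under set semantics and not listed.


step 1: rule r2; match: 0->5, 1->4, 2->3, 3->17; deleted nodes (none); deleted edges (5,4,e); (5,17,e); added nodes (none); added edges (4,3,e); (5,3,e); (17,3,e); result: nodes: 3:p, 4:p, 5:p, 7:p, 8:q, 12:q, 13:p, 14:p, 17:p edges: (3,8,e); (4,3,e); (4,12,e); (5,3,e); (7,5,e); (7,8,e); (7,13,e); (7,14,e); (8,17,e); (12,3,e); (12,5,e); (12,13,e); (14,13,e); (17,3,e); (17,4,e); (17,5,e); (17,12,e)
step 2: rule r2; match: 0->4, 1->3, 2->5, 3->12; deleted nodes (none); deleted edges (4,3,e); (4,12,e); added nodes (none); added edges (3,5,e); (4,5,e); result: nodes: 3:p, 4:p, 5:p, 7:p, 8:q, 12:q, 13:p, 14:p, 17:p edges: (3,5,e); (3,8,e); (4,5,e); (5,3,e); (7,5,e); (7,8,e); (7,13,e); (7,14,e); (8,17,e); (12,3,e); (12,5,e); (12,13,e); (14,13,e); (17,3,e); (17,4,e); (17,5,e); (17,12,e)
step 3: rule r2; match: 0->3, 1->5, 2->4, 3->8; deleted nodes (none); deleted edges (3,5,e); (3,8,e); added nodes (none); added edges (3,4,e); (5,4,e); (8,4,e); result: nodes: 3:p, 4:p, 5:p, 7:p, 8:q, 12:q, 13:p, 14:p, 17:p edges: (3,4,e); (4,5,e); (5,3,e); (5,4,e); (7,5,e); (7,8,e); (7,13,e); (7,14,e); (8,4,e); (8,17,e); (12,3,e); (12,5,e); (12,13,e); (14,13,e); (17,3,e); (17,4,e); (17,5,e); (17,12,e)
step 4: rule r2; match: 0->5, 1->3, 2->7, 3->4; deleted nodes (none); deleted edges (5,3,e); (5,4,e); added nodes (none); added edges (3,7,e); (4,7,e); (5,7,e); result: nodes: 3:p, 4:p, 5:p, 7:p, 8:q, 12:q, 13:p, 14:p, 17:p edges: (3,4,e); (3,7,e); (4,5,e); (4,7,e); (5,7,e); (7,5,e); (7,8,e); (7,13,e); (7,14,e); (8,4,e); (8,17,e); (12,3,e); (12,5,e); (12,13,e); (14,13,e); (17,3,e); (17,4,e); (17,5,e); (17,12,e)
final:
nodes: 3:p, 4:p, 5:p, 7:p, 8:q, 12:q, 13:p, 14:p, 17:p
edges: (3,4,e); (3,7,e); (4,5,e); (4,7,e); (5,7,e); (7,5,e); (7,8,e); (7,13,e); (7,14,e); (8,4,e); (8,17,e); (12,3,e); (12,5,e); (12,13,e); (14,13,e); (17,3,e); (17,4,e); (17,5,e); (17,12,e)


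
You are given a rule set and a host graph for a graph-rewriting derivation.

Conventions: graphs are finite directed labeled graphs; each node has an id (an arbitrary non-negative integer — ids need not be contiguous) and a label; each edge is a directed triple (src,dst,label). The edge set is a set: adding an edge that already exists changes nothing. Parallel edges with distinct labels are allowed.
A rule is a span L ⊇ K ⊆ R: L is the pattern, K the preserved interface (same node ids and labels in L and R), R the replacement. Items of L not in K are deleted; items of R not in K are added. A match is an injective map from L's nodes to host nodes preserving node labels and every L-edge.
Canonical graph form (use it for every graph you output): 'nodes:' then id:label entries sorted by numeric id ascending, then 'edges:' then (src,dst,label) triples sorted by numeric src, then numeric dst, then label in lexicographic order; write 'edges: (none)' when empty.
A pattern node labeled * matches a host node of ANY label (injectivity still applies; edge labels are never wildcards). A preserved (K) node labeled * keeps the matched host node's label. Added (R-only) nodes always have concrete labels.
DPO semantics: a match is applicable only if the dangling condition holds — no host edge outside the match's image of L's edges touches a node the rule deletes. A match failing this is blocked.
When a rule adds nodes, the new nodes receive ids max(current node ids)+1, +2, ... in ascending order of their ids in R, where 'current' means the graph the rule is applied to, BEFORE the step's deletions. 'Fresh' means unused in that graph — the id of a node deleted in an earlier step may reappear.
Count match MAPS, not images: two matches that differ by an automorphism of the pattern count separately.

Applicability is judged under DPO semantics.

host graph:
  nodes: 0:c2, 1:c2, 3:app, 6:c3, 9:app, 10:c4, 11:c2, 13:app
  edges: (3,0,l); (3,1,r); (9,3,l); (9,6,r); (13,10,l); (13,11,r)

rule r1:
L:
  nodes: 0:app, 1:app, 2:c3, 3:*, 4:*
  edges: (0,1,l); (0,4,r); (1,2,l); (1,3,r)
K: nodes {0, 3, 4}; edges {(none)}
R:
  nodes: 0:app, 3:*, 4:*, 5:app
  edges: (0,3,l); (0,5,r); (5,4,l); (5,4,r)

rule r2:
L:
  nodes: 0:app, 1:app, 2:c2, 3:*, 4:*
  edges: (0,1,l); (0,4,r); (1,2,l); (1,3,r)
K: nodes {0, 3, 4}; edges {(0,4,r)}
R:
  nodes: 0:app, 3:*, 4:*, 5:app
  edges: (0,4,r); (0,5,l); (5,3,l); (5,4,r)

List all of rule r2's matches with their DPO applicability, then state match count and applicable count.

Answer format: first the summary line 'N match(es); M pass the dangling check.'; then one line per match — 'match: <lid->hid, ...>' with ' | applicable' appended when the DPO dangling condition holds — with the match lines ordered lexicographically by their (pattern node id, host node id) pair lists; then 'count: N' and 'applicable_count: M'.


1 match(es); 1 pass the dangling check.
match: 0->9, 1->3, 2->0, 3->1, 4->6 | applicable
count: 1
applicable_count: 1


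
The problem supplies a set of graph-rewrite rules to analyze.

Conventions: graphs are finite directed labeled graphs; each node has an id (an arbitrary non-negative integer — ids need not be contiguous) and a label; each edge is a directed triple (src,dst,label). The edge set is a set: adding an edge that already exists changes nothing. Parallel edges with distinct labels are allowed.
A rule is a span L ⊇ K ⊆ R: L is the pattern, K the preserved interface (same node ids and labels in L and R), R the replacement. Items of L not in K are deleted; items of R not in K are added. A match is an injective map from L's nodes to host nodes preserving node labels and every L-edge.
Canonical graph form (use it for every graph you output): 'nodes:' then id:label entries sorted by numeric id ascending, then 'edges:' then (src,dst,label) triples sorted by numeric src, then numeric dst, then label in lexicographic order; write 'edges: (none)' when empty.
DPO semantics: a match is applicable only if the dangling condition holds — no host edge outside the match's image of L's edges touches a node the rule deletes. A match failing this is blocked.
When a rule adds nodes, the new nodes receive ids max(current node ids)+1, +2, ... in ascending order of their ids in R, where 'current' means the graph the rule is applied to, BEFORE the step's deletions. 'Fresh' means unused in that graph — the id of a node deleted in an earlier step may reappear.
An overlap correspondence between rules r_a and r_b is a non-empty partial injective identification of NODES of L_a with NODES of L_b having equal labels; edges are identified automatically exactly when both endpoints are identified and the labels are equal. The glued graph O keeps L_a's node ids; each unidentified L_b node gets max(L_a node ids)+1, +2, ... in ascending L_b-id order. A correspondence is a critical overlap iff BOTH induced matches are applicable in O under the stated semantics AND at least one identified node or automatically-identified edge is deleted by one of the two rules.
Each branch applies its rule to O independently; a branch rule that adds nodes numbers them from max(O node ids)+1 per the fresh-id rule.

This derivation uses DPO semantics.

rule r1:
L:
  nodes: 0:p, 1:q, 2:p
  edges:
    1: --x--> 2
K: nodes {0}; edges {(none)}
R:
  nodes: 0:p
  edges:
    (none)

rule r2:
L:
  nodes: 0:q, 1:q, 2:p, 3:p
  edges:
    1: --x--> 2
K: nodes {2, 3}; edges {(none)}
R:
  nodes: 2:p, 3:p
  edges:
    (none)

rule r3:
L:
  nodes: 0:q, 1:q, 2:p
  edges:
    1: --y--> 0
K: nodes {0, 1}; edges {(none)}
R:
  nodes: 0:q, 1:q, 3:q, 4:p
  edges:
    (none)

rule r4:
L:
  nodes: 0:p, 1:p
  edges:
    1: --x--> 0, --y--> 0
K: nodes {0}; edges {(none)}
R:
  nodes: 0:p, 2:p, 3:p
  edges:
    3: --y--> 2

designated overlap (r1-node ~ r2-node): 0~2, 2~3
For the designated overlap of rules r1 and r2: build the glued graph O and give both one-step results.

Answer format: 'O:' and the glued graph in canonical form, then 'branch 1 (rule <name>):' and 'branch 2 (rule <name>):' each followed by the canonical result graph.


O:
nodes: 0:p, 1:q, 2:p, 3:q, 4:q
edges: (1,2,x); (4,0,x)
branch 1 (rule r1):
nodes: 0:p, 3:q, 4:q
edges: (4,0,x)
branch 2 (rule r2):
nodes: 0:p, 1:q, 2:p
edges: (1,2,x)


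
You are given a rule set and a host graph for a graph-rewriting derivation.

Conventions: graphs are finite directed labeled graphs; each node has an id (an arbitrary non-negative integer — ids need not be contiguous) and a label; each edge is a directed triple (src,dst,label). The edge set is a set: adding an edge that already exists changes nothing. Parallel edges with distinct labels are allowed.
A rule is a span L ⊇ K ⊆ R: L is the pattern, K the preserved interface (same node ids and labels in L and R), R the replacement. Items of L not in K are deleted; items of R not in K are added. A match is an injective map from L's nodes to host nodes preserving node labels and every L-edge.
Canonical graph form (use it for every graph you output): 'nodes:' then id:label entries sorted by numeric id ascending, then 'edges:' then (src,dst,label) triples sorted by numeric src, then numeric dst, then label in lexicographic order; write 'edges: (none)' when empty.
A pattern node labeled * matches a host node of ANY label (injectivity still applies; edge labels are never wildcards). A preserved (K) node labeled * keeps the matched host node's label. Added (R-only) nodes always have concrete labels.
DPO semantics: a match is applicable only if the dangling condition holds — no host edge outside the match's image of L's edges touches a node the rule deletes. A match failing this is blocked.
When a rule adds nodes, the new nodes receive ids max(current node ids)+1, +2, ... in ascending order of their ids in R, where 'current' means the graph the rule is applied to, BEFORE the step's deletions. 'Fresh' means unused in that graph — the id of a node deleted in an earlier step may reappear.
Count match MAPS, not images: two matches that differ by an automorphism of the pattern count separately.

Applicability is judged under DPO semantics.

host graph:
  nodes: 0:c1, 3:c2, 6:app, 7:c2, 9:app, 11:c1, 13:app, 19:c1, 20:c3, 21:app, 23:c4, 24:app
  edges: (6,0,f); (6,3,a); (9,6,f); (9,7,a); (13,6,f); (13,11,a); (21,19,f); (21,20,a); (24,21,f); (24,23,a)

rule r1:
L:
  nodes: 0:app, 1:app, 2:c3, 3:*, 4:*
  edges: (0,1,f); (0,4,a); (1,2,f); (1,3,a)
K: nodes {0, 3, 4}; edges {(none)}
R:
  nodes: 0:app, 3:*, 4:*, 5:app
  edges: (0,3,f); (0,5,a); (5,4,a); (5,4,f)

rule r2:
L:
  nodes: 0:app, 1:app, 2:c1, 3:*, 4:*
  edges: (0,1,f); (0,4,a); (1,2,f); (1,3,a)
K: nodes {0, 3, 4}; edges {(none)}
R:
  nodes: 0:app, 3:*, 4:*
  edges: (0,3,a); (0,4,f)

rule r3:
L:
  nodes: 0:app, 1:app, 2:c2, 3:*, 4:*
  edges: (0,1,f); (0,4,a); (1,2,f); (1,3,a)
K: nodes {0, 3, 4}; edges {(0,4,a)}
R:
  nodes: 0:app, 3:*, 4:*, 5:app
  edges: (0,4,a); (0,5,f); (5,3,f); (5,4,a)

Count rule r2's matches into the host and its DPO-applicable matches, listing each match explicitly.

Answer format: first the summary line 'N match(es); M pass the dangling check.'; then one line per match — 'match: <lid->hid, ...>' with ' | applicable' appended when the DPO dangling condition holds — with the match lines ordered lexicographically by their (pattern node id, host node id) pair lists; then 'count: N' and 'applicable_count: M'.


3 match(es); 1 pass the dangling check.
match: 0->9, 1->6, 2->0, 3->3, 4->7
match: 0->13, 1->6, 2->0, 3->3, 4->11
match: 0->24, 1->21, 2->19, 3->20, 4->23 | applicable
count: 3
applicable_count: 1


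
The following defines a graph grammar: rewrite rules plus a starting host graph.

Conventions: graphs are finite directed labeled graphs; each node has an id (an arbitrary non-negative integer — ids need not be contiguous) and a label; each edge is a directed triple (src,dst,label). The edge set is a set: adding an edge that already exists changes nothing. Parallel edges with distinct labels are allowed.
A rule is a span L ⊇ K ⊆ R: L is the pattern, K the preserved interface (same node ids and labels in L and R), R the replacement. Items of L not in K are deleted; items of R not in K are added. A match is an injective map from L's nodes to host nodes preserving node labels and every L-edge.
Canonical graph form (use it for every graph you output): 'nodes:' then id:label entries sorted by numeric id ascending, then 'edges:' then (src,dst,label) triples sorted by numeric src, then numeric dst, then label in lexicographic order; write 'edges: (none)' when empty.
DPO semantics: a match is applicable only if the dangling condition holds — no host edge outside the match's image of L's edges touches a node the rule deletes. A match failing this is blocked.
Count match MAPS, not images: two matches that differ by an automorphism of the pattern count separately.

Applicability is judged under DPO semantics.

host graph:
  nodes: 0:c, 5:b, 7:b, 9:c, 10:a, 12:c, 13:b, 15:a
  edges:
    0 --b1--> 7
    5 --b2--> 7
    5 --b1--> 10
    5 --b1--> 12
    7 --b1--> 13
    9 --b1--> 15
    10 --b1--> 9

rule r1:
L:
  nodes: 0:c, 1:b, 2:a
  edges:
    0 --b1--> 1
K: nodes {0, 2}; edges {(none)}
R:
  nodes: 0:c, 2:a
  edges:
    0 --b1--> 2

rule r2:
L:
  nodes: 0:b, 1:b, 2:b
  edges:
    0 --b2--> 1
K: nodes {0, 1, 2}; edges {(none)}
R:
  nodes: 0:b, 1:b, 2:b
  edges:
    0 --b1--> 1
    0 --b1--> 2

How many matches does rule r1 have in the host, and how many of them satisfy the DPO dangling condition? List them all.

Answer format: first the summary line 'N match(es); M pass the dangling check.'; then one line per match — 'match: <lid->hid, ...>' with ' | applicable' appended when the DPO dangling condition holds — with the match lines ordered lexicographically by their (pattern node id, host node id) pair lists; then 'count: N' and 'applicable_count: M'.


2 match(es); 0 pass the dangling check.
match: 0->0, 1->7, 2->10
match: 0->0, 1->7, 2->15
count: 2
applicable_count: 0


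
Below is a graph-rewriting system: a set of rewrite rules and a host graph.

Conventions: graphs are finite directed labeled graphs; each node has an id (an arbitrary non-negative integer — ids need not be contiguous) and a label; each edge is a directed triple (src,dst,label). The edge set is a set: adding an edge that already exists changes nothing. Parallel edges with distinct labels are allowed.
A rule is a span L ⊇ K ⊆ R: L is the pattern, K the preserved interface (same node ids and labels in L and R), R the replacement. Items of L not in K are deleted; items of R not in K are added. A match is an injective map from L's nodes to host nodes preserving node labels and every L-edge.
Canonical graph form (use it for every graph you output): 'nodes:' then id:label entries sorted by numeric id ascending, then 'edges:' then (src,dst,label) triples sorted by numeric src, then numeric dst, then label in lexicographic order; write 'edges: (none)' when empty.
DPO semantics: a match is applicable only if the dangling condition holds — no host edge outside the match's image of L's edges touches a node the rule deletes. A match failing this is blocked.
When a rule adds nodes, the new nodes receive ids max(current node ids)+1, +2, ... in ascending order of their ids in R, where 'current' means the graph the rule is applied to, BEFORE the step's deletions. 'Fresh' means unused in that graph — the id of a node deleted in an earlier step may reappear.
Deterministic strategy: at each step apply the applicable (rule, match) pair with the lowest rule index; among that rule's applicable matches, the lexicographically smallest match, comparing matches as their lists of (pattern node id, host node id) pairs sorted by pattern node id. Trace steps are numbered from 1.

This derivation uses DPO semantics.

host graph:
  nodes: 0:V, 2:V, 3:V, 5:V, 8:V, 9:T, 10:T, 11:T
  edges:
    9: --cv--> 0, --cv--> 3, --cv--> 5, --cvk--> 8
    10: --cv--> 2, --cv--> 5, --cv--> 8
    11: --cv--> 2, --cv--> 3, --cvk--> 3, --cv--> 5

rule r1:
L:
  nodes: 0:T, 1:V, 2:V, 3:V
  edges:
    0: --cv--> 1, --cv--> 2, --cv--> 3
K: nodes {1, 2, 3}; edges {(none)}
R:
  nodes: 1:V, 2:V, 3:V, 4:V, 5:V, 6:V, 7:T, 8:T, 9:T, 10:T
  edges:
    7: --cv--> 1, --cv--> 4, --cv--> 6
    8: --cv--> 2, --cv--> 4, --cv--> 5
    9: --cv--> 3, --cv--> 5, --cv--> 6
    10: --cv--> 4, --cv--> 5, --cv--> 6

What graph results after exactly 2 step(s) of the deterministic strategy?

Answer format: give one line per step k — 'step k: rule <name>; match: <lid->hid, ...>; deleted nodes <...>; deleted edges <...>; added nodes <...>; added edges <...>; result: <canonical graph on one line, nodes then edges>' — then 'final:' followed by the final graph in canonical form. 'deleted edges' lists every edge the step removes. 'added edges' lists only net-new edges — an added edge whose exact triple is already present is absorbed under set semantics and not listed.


step 1: rule r1; match: 0->10, 1->2, 2->5, 3->8; deleted nodes 10; deleted edges (10,2,cv); (10,5,cv); (10,8,cv); added nodes 12, 13, 14, 15, 16, 17, 18; added edges (15,2,cv); (15,12,cv); (15,14,cv); (16,5,cv); (16,12,cv); (16,13,cv); (17,8,cv); (17,13,cv); (17,14,cv); (18,12,cv); (18,13,cv); (18,14,cv); result: nodes: 0:V, 2:V, 3:V, 5:V, 8:V, 9:T, 11:T, 12:V, 13:V, 14:V, 15:T, 16:T, 17:T, 18:T edges: (9,0,cv); (9,3,cv); (9,5,cv); (9,8,cvk); (11,2,cv); (11,3,cv); (11,3,cvk); (11,5,cv); (15,2,cv); (15,12,cv); (15,14,cv); (16,5,cv); (16,12,cv); (16,13,cv); (17,8,cv); (17,13,cv); (17,14,cv); (18,12,cv); (18,13,cv); (18,14,cv)
step 2: rule r1; match: 0->15, 1->2, 2->12, 3->14; deleted nodes 15; deleted edges (15,2,cv); (15,12,cv); (15,14,cv); added nodes 19, 20, 21, 22, 23, 24, 25; added edges (22,2,cv); (22,19,cv); (22,21,cv); (23,12,cv); (23,19,cv); (23,20,cv); (24,14,cv); (24,20,cv); (24,21,cv); (25,19,cv); (25,20,cv); (25,21,cv); result: nodes: 0:V, 2:V, 3:V, 5:V, 8:V, 9:T, 11:T, 12:V, 13:V, 14:V, 16:T, 17:T, 18:T, 19:V, 20:V, 21:V, 22:T, 23:T, 24:T, 25:T edges: (9,0,cv); (9,3,cv); (9,5,cv); (9,8,cvk); (11,2,cv); (11,3,cv); (11,3,cvk); (11,5,cv); (16,5,cv); (16,12,cv); (16,13,cv); (17,8,cv); (17,13,cv); (17,14,cv); (18,12,cv); (18,13,cv); (18,14,cv); (22,2,cv); (22,19,cv); (22,21,cv); (23,12,cv); (23,19,cv); (23,20,cv); (24,14,cv); (24,20,cv); (24,21,cv); (25,19,cv); (25,20,cv); (25,21,cv)
final:
nodes: 0:V, 2:V, 3:V, 5:V, 8:V, 9:T, 11:T, 12:V, 13:V, 14:V, 16:T, 17:T, 18:T, 19:V, 20:V, 21:V, 22:T, 23:T, 24:T, 25:T
edges: (9,0,cv); (9,3,cv); (9,5,cv); (9,8,cvk); (11,2,cv); (11,3,cv); (11,3,cvk); (11,5,cv); (16,5,cv); (16,12,cv); (16,13,cv); (17,8,cv); (17,13,cv); (17,14,cv); (18,12,cv); (18,13,cv); (18,14,cv); (22,2,cv); (22,19,cv); (22,21,cv); (23,12,cv); (23,19,cv); (23,20,cv); (24,14,cv); (24,20,cv); (24,21,cv); (25,19,cv); (25,20,cv); (25,21,cv)


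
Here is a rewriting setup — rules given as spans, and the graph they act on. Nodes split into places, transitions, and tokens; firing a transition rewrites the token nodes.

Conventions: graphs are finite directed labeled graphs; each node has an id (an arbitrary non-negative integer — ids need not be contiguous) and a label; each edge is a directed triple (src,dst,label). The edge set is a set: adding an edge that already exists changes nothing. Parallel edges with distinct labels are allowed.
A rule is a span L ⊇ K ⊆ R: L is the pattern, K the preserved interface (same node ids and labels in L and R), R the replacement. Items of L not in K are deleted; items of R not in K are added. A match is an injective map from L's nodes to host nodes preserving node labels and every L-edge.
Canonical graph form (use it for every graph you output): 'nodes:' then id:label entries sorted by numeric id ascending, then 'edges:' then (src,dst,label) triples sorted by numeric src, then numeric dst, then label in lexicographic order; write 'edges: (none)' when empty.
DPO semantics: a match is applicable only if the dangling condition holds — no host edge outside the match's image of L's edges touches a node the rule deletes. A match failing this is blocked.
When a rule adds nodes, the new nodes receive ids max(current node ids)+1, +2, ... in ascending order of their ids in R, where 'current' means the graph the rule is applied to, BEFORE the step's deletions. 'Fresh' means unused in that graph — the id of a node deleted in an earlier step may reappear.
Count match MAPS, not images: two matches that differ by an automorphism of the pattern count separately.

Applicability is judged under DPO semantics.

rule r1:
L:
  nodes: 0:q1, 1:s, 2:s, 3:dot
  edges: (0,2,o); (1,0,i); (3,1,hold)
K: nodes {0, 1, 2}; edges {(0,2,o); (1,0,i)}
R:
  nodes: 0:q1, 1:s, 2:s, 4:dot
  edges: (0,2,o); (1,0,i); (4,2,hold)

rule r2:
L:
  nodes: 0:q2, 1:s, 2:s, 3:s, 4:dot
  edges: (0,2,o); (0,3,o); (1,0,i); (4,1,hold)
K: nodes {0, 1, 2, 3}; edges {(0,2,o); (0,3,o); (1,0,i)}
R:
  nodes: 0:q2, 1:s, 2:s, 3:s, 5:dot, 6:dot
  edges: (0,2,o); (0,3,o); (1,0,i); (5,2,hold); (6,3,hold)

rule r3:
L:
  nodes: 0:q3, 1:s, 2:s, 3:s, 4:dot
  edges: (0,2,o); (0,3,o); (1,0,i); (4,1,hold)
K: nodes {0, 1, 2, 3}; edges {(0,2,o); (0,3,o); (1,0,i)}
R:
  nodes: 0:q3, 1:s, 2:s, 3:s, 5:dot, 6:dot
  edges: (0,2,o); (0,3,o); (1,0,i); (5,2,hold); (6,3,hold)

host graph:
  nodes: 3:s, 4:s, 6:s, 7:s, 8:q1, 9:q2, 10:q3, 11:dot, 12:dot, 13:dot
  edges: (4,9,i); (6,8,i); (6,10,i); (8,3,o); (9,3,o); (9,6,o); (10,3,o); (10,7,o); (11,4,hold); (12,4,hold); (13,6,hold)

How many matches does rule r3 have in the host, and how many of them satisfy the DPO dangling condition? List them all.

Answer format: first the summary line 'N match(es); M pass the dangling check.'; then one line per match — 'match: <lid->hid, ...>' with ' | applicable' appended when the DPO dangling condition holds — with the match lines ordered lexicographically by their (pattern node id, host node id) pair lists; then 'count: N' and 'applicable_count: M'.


2 match(es); 2 pass the dangling check.
match: 0->10, 1->6, 2->3, 3->7, 4->13 | applicable
match: 0->10, 1->6, 2->7, 3->3, 4->13 | applicable
count: 2
applicable_count: 2


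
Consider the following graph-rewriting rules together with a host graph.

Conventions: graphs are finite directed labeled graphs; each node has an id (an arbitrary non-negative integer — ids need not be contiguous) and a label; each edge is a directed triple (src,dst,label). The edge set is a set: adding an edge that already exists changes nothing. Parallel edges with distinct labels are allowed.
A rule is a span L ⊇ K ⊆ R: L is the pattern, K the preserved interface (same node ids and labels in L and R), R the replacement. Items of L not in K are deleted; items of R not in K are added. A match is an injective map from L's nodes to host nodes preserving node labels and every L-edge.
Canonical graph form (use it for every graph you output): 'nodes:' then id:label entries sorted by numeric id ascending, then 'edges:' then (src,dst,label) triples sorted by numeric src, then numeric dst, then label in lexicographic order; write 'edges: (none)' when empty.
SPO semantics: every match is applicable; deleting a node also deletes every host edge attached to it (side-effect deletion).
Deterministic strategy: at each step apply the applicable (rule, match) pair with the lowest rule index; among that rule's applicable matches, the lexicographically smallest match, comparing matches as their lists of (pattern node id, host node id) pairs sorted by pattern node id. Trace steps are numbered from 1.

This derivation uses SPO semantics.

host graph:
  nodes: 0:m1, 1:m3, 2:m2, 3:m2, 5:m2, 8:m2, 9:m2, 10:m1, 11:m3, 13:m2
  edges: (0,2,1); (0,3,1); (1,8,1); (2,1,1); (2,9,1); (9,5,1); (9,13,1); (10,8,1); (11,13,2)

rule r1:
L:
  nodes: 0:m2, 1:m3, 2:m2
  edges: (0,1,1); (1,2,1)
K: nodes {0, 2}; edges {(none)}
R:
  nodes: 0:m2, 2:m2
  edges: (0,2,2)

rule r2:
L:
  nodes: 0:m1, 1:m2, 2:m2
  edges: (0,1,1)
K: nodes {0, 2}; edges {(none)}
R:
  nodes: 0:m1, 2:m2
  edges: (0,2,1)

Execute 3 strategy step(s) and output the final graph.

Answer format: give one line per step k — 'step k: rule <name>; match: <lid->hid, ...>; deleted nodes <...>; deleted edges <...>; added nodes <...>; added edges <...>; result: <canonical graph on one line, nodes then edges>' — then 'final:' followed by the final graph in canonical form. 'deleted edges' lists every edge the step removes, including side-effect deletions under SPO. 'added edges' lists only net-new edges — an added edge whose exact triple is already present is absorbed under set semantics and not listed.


step 1: rule r1; match: 0->2, 1->1, 2->8; deleted nodes 1; deleted edges (1,8,1); (2,1,1); added nodes (none); added edges (2,8,2); result: nodes: 0:m1, 2:m2, 3:m2, 5:m2, 8:m2, 9:m2, 10:m1, 11:m3, 13:m2 edges: (0,2,1); (0,3,1); (2,8,2); (2,9,1); (9,5,1); (9,13,1); (10,8,1); (11,13,2)
step 2: rule r2; match: 0->0, 1->2, 2->3; deleted nodes 2; deleted edges (0,2,1); (2,8,2); (2,9,1); added nodes (none); added edges (none); result: nodes: 0:m1, 3:m2, 5:m2, 8:m2, 9:m2, 10:m1, 11:m3, 13:m2 edges: (0,3,1); (9,5,1); (9,13,1); (10,8,1); (11,13,2)
step 3: rule r2; match: 0->0, 1->3, 2->5; deleted nodes 3; deleted edges (0,3,1); added nodes (none); added edges (0,5,1); result: nodes: 0:m1, 5:m2, 8:m2, 9:m2, 10:m1, 11:m3, 13:m2 edges: (0,5,1); (9,5,1); (9,13,1); (10,8,1); (11,13,2)
final:
nodes: 0:m1, 5:m2, 8:m2, 9:m2, 10:m1, 11:m3, 13:m2
edges: (0,5,1); (9,5,1); (9,13,1); (10,8,1); (11,13,2)


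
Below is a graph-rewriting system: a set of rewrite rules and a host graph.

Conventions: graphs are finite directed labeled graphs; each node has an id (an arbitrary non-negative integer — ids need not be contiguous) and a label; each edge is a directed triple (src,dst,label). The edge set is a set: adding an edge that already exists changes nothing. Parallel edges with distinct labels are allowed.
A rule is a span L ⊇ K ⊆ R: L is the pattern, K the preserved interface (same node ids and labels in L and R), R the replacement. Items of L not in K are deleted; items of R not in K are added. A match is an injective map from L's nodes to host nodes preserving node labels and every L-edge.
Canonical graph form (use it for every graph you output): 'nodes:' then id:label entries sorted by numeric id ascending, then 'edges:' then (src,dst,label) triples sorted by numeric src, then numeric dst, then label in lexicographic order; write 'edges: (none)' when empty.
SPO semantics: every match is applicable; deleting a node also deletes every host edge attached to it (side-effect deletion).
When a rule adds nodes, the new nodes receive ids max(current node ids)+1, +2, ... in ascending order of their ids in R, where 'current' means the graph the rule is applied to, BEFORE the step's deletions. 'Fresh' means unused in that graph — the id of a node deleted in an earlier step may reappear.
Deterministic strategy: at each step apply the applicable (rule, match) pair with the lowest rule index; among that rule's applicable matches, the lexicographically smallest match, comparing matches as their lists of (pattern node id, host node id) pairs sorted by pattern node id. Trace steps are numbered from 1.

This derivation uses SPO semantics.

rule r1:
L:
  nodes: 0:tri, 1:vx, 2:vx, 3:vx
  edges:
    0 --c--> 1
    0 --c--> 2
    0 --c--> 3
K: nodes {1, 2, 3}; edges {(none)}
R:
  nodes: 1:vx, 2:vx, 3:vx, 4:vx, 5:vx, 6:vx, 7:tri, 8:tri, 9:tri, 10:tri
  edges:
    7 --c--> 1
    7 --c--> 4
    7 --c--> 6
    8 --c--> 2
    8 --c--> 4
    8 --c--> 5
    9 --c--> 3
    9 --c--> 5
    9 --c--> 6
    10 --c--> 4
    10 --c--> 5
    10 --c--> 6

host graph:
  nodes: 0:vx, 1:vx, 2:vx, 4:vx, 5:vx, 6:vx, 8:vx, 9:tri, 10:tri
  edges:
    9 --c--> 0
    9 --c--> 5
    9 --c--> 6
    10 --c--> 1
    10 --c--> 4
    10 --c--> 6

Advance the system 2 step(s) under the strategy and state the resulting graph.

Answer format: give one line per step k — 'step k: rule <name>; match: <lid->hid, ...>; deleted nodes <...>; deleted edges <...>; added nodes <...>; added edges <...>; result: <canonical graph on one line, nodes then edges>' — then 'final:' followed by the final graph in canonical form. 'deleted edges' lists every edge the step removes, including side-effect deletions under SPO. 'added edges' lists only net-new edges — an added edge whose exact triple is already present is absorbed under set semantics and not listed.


step 1: rule r1; match: 0->9, 1->0, 2->5, 3->6; deleted nodes 9; deleted edges (9,0,c); (9,5,c); (9,6,c); added nodes 11, 12, 13, 14, 15, 16, 17; added edges (14,0,c); (14,11,c); (14,13,c); (15,5,c); (15,11,c); (15,12,c); (16,6,c); (16,12,c); (16,13,c); (17,11,c); (17,12,c); (17,13,c); result: nodes: 0:vx, 1:vx, 2:vx, 4:vx, 5:vx, 6:vx, 8:vx, 10:tri, 11:vx, 12:vx, 13:vx, 14:tri, 15:tri, 16:tri, 17:tri edges: (10,1,c); (10,4,c); (10,6,c); (14,0,c); (14,11,c); (14,13,c); (15,5,c); (15,11,c); (15,12,c); (16,6,c); (16,12,c); (16,13,c); (17,11,c); (17,12,c); (17,13,c)
step 2: rule r1; match: 0->10, 1->1, 2->4, 3->6; deleted nodes 10; deleted edges (10,1,c); (10,4,c); (10,6,c); added nodes 18, 19, 20, 21, 22, 23, 24; added edges (21,1,c); (21,18,c); (21,20,c); (22,4,c); (22,18,c); (22,19,c); (23,6,c); (23,19,c); (23,20,c); (24,18,c); (24,19,c); (24,20,c); result: nodes: 0:vx, 1:vx, 2:vx, 4:vx, 5:vx, 6:vx, 8:vx, 11:vx, 12:vx, 13:vx, 14:tri, 15:tri, 16:tri, 17:tri, 18:vx, 19:vx, 20:vx, 21:tri, 22:tri, 23:tri, 24:tri edges: (14,0,c); (14,11,c); (14,13,c); (15,5,c); (15,11,c); (15,12,c); (16,6,c); (16,12,c); (16,13,c); (17,11,c); (17,12,c); (17,13,c); (21,1,c); (21,18,c); (21,20,c); (22,4,c); (22,18,c); (22,19,c); (23,6,c); (23,19,c); (23,20,c); (24,18,c); (24,19,c); (24,20,c)
final:
nodes: 0:vx, 1:vx, 2:vx, 4:vx, 5:vx, 6:vx, 8:vx, 11:vx, 12:vx, 13:vx, 14:tri, 15:tri, 16:tri, 17:tri, 18:vx, 19:vx, 20:vx, 21:tri, 22:tri, 23:tri, 24:tri
edges: (14,0,c); (14,11,c); (14,13,c); (15,5,c); (15,11,c); (15,12,c); (16,6,c); (16,12,c); (16,13,c); (17,11,c); (17,12,c); (17,13,c); (21,1,c); (21,18,c); (21,20,c); (22,4,c); (22,18,c); (22,19,c); (23,6,c); (23,19,c); (23,20,c); (24,18,c); (24,19,c); (24,20,c)


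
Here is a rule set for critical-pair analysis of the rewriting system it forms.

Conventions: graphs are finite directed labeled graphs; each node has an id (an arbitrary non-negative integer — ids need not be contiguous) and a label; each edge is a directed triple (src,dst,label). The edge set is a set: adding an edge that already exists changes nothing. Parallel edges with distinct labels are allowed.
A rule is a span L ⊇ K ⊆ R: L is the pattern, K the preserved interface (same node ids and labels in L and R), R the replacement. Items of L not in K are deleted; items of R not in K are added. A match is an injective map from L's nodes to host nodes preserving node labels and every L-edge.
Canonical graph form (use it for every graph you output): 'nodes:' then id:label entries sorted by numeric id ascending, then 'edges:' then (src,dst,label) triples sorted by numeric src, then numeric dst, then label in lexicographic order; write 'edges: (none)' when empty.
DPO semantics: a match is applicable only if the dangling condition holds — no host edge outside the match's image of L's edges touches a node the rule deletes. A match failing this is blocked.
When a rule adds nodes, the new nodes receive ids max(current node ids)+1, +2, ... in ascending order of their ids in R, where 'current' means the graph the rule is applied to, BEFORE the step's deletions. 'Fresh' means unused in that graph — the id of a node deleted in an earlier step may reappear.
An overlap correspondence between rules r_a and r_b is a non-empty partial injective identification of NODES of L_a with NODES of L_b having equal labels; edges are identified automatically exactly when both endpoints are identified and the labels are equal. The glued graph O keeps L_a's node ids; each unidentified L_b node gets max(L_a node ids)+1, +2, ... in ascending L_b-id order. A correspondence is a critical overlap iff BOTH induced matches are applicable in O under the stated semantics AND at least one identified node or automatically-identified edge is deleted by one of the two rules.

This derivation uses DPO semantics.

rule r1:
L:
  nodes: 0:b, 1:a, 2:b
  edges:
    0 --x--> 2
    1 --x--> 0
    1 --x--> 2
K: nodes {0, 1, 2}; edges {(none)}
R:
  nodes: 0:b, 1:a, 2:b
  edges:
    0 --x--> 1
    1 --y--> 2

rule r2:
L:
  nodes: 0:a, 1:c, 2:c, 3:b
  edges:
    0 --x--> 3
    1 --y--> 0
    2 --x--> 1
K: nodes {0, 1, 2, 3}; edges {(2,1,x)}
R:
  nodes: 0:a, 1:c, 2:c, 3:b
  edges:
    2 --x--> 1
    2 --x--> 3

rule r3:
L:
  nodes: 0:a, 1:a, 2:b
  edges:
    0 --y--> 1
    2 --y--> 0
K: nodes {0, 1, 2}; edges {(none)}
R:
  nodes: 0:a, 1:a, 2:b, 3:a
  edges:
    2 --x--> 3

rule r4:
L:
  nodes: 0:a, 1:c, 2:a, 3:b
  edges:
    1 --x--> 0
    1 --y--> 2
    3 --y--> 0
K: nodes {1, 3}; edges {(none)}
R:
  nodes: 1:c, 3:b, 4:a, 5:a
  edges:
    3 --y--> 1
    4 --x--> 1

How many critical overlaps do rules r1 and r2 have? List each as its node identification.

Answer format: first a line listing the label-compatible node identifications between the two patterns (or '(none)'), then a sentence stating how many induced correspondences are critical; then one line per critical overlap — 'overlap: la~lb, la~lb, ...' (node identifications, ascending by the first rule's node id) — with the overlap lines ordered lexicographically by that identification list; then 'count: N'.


label-compatible node identifications between L(r1) and L(r2): 0~3, 1~0, 2~3
2 of the induced correspondences are critical overlaps of r1 and r2.
overlap: 0~3, 1~0
overlap: 1~0, 2~3
count: 2


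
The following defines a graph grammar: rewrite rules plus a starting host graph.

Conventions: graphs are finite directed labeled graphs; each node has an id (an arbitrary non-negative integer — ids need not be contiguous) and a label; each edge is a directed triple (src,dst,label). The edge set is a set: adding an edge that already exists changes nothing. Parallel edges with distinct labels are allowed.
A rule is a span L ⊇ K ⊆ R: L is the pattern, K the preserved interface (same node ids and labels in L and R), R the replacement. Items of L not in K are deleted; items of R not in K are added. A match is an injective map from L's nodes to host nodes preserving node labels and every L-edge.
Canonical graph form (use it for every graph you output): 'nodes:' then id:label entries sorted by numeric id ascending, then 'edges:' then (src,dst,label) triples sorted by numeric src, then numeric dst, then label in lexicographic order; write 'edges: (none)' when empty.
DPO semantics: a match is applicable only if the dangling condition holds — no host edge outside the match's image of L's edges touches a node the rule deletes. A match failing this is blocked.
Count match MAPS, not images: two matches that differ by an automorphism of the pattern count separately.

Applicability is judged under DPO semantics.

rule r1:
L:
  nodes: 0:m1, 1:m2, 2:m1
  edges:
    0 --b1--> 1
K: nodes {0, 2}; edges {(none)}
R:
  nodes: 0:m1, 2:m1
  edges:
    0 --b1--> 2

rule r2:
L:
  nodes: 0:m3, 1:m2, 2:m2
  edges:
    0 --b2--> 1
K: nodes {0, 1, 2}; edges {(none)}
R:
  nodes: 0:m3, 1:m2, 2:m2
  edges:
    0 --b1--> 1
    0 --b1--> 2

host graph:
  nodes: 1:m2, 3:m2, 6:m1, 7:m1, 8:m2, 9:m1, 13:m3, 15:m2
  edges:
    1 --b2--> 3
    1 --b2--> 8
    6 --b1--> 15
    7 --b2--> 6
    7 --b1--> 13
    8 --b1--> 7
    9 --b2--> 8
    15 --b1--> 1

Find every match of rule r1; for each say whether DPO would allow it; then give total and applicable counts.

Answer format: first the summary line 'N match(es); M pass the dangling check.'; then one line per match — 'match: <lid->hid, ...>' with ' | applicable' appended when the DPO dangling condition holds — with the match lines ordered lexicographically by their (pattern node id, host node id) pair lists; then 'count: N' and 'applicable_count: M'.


2 match(es); 0 pass the dangling check.
match: 0->6, 1->15, 2->7
match: 0->6, 1->15, 2->9
count: 2
applicable_count: 0


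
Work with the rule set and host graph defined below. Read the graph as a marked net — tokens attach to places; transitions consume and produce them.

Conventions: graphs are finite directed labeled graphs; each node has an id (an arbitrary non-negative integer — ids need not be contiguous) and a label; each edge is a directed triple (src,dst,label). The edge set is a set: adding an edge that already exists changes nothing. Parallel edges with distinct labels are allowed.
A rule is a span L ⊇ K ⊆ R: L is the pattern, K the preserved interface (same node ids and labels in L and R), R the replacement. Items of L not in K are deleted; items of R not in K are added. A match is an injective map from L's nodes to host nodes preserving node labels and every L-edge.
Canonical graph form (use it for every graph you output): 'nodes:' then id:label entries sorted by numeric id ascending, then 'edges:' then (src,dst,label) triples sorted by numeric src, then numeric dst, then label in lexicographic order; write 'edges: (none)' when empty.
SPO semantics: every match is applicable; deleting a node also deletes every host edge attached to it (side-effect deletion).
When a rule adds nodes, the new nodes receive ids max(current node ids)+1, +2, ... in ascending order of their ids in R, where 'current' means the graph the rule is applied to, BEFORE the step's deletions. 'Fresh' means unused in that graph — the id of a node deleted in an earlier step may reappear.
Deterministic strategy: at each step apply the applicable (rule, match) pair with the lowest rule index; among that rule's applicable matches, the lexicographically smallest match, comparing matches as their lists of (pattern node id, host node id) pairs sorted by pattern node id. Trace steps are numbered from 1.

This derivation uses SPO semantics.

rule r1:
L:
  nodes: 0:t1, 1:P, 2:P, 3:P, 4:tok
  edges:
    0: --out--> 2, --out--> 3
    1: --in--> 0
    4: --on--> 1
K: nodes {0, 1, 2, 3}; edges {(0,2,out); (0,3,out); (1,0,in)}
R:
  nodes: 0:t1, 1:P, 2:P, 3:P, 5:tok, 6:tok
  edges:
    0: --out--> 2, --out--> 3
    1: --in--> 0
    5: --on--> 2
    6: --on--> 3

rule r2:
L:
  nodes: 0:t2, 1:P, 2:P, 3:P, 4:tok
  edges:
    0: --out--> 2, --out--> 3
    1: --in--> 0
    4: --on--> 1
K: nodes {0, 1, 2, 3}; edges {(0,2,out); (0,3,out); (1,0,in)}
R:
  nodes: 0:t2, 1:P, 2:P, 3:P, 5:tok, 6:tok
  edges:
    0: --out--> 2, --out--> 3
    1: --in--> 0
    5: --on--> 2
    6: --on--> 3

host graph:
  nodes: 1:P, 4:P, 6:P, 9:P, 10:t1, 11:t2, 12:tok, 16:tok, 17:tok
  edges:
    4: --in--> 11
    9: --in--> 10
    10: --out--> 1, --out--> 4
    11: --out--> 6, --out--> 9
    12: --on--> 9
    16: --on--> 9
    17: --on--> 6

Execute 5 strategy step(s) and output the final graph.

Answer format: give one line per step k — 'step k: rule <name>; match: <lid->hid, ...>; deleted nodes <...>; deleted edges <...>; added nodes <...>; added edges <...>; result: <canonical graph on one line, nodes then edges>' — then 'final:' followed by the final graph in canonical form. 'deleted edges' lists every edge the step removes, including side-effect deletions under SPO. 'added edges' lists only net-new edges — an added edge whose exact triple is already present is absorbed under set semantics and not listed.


step 1: rule r1; match: 0->10, 1->9, 2->1, 3->4, 4->12; deleted nodes 12; deleted edges (12,9,on); added nodes 18, 19; added edges (18,1,on); (19,4,on); result: nodes: 1:P, 4:P, 6:P, 9:P, 10:t1, 11:t2, 16:tok, 17:tok, 18:tok, 19:tok edges: (4,11,in); (9,10,in); (10,1,out); (10,4,out); (11,6,out); (11,9,out); (16,9,on); (17,6,on); (18,1,on); (19,4,on)
step 2: rule r1; match: 0->10, 1->9, 2->1, 3->4, 4->16; deleted nodes 16; deleted edges (16,9,on); added nodes 20, 21; added edges (20,1,on); (21,4,on); result: nodes: 1:P, 4:P, 6:P, 9:P, 10:t1, 11:t2, 17:tok, 18:tok, 19:tok, 20:tok, 21:tok edges: (4,11,in); (9,10,in); (10,1,out); (10,4,out); (11,6,out); (11,9,out); (17,6,on); (18,1,on); (19,4,on); (20,1,on); (21,4,on)
step 3: rule r2; match: 0->11, 1->4, 2->6, 3->9, 4->19; deleted nodes 19; deleted edges (19,4,on); added nodes 22, 23; added edges (22,6,on); (23,9,on); result: nodes: 1:P, 4:P, 6:P, 9:P, 10:t1, 11:t2, 17:tok, 18:tok, 20:tok, 21:tok, 22:tok, 23:tok edges: (4,11,in); (9,10,in); (10,1,out); (10,4,out); (11,6,out); (11,9,out); (17,6,on); (18,1,on); (20,1,on); (21,4,on); (22,6,on); (23,9,on)
step 4: rule r1; match: 0->10, 1->9, 2->1, 3->4, 4->23; deleted nodes 23; deleted edges (23,9,on); added nodes 24, 25; added edges (24,1,on); (25,4,on); result: nodes: 1:P, 4:P, 6:P, 9:P, 10:t1, 11:t2, 17:tok, 18:tok, 20:tok, 21:tok, 22:tok, 24:tok, 25:tok edges: (4,11,in); (9,10,in); (10,1,out); (10,4,out); (11,6,out); (11,9,out); (17,6,on); (18,1,on); (20,1,on); (21,4,on); (22,6,on); (24,1,on); (25,4,on)
step 5: rule r2; match: 0->11, 1->4, 2->6, 3->9, 4->21; deleted nodes 21; deleted edges (21,4,on); added nodes 26, 27; added edges (26,6,on); (27,9,on); result: nodes: 1:P, 4:P, 6:P, 9:P, 10:t1, 11:t2, 17:tok, 18:tok, 20:tok, 22:tok, 24:tok, 25:tok, 26:tok, 27:tok edges: (4,11,in); (9,10,in); (10,1,out); (10,4,out); (11,6,out); (11,9,out); (17,6,on); (18,1,on); (20,1,on); (22,6,on); (24,1,on); (25,4,on); (26,6,on); (27,9,on)
final:
nodes: 1:P, 4:P, 6:P, 9:P, 10:t1, 11:t2, 17:tok, 18:tok, 20:tok, 22:tok, 24:tok, 25:tok, 26:tok, 27:tok
edges: (4,11,in); (9,10,in); (10,1,out); (10,4,out); (11,6,out); (11,9,out); (17,6,on); (18,1,on); (20,1,on); (22,6,on); (24,1,on); (25,4,on); (26,6,on); (27,9,on)
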